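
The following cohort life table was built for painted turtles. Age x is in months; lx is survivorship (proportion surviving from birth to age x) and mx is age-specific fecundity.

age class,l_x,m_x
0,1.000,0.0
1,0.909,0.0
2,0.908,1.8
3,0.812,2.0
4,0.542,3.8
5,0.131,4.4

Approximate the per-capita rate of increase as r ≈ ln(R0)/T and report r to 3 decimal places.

0.543

R0 = Σ lx·mx = 0 + 0 + 1.6344 + 1.624 + 2.0596 + 0.5764 = 5.8944
Σ x·lx·mx = 19.2612; T = 19.2612/5.8944 = 3.26771…
r ≈ ln(R0)/T = ln(5.8944)/3.26771… = 0.54289… → 0.543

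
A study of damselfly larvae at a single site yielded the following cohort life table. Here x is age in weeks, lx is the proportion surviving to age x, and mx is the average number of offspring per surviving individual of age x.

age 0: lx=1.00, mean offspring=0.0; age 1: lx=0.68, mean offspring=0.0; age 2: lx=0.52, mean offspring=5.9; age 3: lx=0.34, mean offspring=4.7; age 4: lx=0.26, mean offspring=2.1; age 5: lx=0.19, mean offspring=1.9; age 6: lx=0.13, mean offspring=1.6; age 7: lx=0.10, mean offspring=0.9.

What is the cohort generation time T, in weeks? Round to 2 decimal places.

lx·mx: 0, 0, 3.068, 1.598, 0.546, 0.361, 0.208, 0.09 → R0 = 5.871
x·lx·mx: 0, 0, 6.136, 4.794, 2.184, 1.805, 1.248, 0.63 → Σ = 16.797
T = 16.797 / 5.871 = 2.861012… → 2.86

2.86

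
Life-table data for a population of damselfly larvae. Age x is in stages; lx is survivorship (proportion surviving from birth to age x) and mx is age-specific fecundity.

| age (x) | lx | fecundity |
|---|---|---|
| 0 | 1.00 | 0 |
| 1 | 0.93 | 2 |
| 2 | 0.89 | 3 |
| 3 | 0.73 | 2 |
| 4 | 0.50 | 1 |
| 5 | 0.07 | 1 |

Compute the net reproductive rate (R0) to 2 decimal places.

lx·mx by age: 0, 1.86, 2.67, 1.46, 0.5, 0.07
R0 = Σ lx·mx = 6.56 → 6.56

6.56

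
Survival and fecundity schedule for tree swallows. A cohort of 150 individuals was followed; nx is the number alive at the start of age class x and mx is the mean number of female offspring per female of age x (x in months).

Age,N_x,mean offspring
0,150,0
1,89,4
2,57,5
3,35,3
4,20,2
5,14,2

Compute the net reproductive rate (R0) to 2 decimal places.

5.43

lx = nx/n0 = nx/150: 1, 0.59333…, 0.38, 0.23333…, 0.13333…, 0.09333…
lx·mx by age: 0, 2.373333…, 1.9, 0.7…, 0.266667…, 0.186667…
R0 = Σ lx·mx = 5.426667… → 5.43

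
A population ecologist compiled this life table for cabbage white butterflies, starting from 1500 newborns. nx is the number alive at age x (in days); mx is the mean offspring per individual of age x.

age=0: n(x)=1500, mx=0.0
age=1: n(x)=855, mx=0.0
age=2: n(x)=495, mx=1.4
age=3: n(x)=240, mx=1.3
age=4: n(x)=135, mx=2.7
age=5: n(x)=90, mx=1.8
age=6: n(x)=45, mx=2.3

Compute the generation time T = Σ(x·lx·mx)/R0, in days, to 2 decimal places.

lx = nx/n0 = nx/1500: 1, 0.57, 0.33, 0.16, 0.09, 0.06, 0.03
lx·mx: 0, 0, 0.462, 0.208, 0.243, 0.108, 0.069 → R0 = 1.09
x·lx·mx: 0, 0, 0.924, 0.624, 0.972, 0.54, 0.414 → Σ = 3.474
T = 3.474 / 1.09 = 3.187156… → 3.19

3.19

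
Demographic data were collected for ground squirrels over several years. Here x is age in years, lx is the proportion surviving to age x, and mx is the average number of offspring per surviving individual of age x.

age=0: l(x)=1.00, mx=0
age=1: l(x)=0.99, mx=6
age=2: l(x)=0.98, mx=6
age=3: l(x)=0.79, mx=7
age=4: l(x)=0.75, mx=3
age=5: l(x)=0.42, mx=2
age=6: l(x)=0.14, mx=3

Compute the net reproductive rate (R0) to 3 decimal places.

20.860

lx·mx by age: 0, 5.94, 5.88, 5.53, 2.25, 0.84, 0.42
R0 = Σ lx·mx = 20.86 → 20.860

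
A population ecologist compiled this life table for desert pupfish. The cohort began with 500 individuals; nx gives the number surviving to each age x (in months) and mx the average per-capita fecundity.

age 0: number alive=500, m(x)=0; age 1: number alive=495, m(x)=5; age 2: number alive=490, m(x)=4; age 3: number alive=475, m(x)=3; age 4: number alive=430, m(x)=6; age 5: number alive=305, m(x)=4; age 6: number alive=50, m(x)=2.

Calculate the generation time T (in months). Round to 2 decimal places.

2.84

lx = nx/n0 = nx/500: 1, 0.99, 0.98, 0.95, 0.86, 0.61, 0.1
lx·mx: 0, 4.95, 3.92, 2.85, 5.16, 2.44, 0.2 → R0 = 19.52
x·lx·mx: 0, 4.95, 7.84, 8.55, 20.64, 12.2, 1.2 → Σ = 55.38
T = 55.38 / 19.52 = 2.83709… → 2.84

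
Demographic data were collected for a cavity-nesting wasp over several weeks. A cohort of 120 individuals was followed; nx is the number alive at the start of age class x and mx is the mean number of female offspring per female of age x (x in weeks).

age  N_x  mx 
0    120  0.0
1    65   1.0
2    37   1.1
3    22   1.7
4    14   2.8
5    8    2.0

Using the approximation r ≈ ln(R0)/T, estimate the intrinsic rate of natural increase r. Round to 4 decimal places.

lx = nx/n0 = nx/120: 1, 0.54167…, 0.30833…, 0.18333…, 0.11667…, 0.06667…
R0 = Σ lx·mx = 0 + 0.54167… + 0.33917… + 0.31167… + 0.32667… + 0.13333… = 1.6525…
Σ x·lx·mx = 4.128333…; T = 4.128333…/1.6525… = 2.49823…
r ≈ ln(R0)/T = ln(1.6525…)/2.49823… = 0.201058… → 0.2011

0.2011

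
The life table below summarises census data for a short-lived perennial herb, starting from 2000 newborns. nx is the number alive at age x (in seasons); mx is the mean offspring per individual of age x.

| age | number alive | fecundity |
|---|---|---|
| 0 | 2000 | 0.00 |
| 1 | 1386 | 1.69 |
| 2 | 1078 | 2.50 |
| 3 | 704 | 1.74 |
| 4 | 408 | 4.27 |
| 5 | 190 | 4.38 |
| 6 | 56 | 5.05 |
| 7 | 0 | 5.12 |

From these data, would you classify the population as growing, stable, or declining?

growing

lx = nx/n0 = nx/2000: 1, 0.693, 0.539, 0.352, 0.204, 0.095, 0.028, 0
R0 = Σ lx·mx = 0 + 1.17117 + 1.3475 + 0.61248 + 0.87108 + 0.4161 + 0.1414 + 0 = 4.55973
R0 > 1, so the population is growing.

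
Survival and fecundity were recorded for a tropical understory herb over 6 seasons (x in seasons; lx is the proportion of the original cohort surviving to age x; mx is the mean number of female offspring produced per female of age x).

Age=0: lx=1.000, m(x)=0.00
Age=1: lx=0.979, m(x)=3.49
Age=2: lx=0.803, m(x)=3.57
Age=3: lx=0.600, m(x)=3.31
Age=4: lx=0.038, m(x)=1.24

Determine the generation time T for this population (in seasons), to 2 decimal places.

lx·mx: 0, 3.41671, 2.86671, 1.986, 0.04712 → R0 = 8.31654
x·lx·mx: 0, 3.41671, 5.73342, 5.958, 0.18848 → Σ = 15.29661
T = 15.29661 / 8.31654 = 1.8393… → 1.84

1.84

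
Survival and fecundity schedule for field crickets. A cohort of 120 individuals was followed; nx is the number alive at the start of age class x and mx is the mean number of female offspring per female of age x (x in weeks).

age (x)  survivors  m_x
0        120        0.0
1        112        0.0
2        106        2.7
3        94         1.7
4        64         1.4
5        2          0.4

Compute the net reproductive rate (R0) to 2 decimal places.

4.47

lx = nx/n0 = nx/120: 1, 0.93333…, 0.88333…, 0.78333…, 0.53333…, 0.01667…
lx·mx by age: 0, 0, 2.385…, 1.331667…, 0.746667…, 0.006667…
R0 = Σ lx·mx = 4.47… → 4.47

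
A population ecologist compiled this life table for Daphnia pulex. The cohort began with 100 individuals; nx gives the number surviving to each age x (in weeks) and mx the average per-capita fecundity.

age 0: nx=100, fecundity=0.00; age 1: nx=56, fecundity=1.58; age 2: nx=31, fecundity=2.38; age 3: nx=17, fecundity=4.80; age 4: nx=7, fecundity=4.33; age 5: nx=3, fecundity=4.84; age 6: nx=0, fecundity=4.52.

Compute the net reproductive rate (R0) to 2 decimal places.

2.89

lx = nx/n0 = nx/100: 1, 0.56, 0.31, 0.17, 0.07, 0.03, 0
lx·mx by age: 0, 0.8848, 0.7378, 0.816, 0.3031, 0.1452, 0
R0 = Σ lx·mx = 2.8869 → 2.89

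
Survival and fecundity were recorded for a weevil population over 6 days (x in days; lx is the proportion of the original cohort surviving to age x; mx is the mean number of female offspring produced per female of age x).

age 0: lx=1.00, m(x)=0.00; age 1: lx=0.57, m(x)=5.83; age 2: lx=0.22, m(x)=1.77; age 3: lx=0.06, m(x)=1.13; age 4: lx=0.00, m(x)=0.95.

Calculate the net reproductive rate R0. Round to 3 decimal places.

lx·mx by age: 0, 3.3231, 0.3894, 0.0678, 0
R0 = Σ lx·mx = 3.7803 → 3.780

3.780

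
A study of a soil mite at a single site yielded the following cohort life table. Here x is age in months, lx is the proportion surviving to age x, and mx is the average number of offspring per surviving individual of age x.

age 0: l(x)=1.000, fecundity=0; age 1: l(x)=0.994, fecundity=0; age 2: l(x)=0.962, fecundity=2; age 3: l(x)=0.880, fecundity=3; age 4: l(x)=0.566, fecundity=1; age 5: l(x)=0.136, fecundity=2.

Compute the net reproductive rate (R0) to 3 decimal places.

lx·mx by age: 0, 0, 1.924, 2.64, 0.566, 0.272
R0 = Σ lx·mx = 5.402 → 5.402

5.402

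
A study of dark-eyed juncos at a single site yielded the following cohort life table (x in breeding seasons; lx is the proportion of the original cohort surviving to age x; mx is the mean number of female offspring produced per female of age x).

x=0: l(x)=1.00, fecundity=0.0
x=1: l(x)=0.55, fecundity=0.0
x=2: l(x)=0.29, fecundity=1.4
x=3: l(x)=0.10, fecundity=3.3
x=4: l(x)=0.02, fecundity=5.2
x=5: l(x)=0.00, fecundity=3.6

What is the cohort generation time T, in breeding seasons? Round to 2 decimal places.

2.64

lx·mx: 0, 0, 0.406, 0.33, 0.104, 0 → R0 = 0.84
x·lx·mx: 0, 0, 0.812, 0.99, 0.416, 0 → Σ = 2.218
T = 2.218 / 0.84 = 2.640476… → 2.64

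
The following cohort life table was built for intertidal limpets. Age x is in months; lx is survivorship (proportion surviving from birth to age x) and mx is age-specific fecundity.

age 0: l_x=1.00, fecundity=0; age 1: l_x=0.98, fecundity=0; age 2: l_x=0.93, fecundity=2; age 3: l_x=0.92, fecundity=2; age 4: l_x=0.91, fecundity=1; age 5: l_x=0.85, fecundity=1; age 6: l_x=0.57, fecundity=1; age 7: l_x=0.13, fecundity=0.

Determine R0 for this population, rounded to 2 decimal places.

6.03

lx·mx by age: 0, 0, 1.86, 1.84, 0.91, 0.85, 0.57, 0
R0 = Σ lx·mx = 6.03 → 6.03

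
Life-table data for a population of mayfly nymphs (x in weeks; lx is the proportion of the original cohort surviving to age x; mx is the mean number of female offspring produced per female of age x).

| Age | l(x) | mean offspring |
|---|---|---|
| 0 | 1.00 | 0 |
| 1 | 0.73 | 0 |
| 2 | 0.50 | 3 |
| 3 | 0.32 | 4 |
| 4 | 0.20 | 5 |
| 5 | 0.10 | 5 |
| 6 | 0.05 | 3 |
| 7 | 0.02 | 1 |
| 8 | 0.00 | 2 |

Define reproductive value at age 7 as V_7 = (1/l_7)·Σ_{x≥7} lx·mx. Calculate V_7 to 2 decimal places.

1.00

lx·mx for x ≥ 7: 0.02, 0 → sum = 0.02
V_7 = 0.02 / l_7 = 0.02 / 0.02 = 1 → 1.00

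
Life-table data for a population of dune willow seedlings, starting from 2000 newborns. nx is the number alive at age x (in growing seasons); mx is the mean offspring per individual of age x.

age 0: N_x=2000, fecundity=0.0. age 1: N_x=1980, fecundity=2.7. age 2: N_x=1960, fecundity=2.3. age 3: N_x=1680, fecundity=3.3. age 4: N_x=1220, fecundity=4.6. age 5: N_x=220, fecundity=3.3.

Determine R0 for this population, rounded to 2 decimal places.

10.87

lx = nx/n0 = nx/2000: 1, 0.99, 0.98, 0.84, 0.61, 0.11
lx·mx by age: 0, 2.673, 2.254, 2.772, 2.806, 0.363
R0 = Σ lx·mx = 10.868 → 10.87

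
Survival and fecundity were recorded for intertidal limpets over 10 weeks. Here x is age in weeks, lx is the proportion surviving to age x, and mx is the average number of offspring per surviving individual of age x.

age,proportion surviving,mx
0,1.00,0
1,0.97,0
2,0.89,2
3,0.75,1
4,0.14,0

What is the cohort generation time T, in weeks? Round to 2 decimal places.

2.30

lx·mx: 0, 0, 1.78, 0.75, 0 → R0 = 2.53
x·lx·mx: 0, 0, 3.56, 2.25, 0 → Σ = 5.81
T = 5.81 / 2.53 = 2.296443… → 2.30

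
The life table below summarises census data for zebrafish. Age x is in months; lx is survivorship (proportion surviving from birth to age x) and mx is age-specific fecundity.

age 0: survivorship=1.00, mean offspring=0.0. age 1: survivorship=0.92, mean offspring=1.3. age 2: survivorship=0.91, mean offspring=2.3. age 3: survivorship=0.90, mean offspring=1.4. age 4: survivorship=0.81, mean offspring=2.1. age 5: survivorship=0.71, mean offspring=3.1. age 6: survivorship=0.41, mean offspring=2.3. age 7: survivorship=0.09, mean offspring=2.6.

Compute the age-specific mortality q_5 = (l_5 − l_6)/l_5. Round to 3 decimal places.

0.423

q_5 = (l_5 − l_6) / l_5 = (0.71 − 0.41) / 0.71
     = 0.3 / 0.71 = 0.422535… → 0.423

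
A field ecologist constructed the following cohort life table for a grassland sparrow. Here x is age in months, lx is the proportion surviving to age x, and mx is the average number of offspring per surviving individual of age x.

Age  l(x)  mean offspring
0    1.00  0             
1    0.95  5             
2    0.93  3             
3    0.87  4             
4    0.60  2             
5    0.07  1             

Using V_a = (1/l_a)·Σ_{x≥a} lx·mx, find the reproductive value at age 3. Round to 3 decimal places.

lx·mx for x ≥ 3: 3.48, 1.2, 0.07 → sum = 4.75
V_3 = 4.75 / l_3 = 4.75 / 0.87 = 5.45977… → 5.460

5.460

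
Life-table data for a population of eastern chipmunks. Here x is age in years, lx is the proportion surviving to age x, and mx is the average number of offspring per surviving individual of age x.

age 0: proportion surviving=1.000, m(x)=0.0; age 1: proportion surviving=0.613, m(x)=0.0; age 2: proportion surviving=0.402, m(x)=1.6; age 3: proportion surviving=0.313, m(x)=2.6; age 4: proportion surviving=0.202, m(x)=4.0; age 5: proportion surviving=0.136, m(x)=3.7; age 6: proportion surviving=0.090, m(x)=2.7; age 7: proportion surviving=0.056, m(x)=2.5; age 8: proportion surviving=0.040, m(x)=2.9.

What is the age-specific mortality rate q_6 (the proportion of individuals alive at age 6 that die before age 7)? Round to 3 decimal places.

q_6 = (l_6 − l_7) / l_6 = (0.09 − 0.056) / 0.09
     = 0.034 / 0.09 = 0.377778… → 0.378

0.378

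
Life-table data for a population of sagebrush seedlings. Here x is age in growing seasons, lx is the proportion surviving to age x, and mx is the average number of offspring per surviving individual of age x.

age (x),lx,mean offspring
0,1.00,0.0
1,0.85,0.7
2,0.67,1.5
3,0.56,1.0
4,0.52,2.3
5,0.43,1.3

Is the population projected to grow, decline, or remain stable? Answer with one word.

R0 = Σ lx·mx = 0 + 0.595 + 1.005 + 0.56 + 1.196 + 0.559 = 3.915
R0 > 1, so the population is growing.

growing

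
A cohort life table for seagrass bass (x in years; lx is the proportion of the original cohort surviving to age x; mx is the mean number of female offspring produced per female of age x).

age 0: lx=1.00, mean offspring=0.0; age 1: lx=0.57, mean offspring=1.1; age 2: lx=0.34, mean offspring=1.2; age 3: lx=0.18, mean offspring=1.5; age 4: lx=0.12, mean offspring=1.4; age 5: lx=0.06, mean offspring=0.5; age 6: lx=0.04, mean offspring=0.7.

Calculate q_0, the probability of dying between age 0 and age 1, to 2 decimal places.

0.43

q_0 = (l_0 − l_1) / l_0 = (1 − 0.57) / 1
     = 0.43 / 1 = 0.43 → 0.43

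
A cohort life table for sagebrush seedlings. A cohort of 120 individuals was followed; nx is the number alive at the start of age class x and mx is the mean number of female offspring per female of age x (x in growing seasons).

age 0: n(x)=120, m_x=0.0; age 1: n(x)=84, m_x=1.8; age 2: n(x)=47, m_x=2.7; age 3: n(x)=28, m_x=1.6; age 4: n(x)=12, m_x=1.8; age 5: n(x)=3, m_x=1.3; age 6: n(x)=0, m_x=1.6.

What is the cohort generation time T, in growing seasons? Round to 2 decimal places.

1.85

lx = nx/n0 = nx/120: 1, 0.7, 0.39167…, 0.23333…, 0.1, 0.025, 0
lx·mx: 0, 1.26, 1.0575…, 0.373333…, 0.18, 0.0325, 0 → R0 = 2.903333…
x·lx·mx: 0, 1.26, 2.115…, 1.12…, 0.72, 0.1625, 0 → Σ = 5.3775…
T = 5.3775… / 2.903333… = 1.852181… → 1.85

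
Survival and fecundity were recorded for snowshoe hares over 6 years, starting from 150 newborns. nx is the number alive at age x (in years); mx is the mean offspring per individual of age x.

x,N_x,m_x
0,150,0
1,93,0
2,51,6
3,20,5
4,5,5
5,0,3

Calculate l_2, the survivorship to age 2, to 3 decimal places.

l_2 = n_2/n_0 = 51/150 = 0.34 → 0.340

0.340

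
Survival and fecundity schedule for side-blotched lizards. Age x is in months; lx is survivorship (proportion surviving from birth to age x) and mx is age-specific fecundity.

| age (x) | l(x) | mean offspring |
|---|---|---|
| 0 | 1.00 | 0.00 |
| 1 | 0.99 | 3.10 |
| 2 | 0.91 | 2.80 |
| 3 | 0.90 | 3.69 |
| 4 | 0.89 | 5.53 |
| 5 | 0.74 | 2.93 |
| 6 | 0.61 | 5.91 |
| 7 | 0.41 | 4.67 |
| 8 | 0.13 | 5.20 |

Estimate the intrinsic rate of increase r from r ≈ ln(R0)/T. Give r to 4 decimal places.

0.7735

R0 = Σ lx·mx = 0 + 3.069 + 2.548 + 3.321 + 4.9217 + 2.1682 + 3.6051 + 1.9147 + 0.676 = 22.2237
Σ x·lx·mx = 89.0973; T = 89.0973/22.2237 = 4.00911…
r ≈ ln(R0)/T = ln(22.2237)/4.00911… = 0.773528… → 0.7735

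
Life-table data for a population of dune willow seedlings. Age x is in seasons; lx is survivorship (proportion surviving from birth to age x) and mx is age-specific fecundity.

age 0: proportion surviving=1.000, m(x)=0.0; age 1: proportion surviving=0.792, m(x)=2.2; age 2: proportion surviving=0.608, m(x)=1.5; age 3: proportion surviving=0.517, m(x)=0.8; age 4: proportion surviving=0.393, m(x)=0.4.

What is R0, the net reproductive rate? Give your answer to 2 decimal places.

lx·mx by age: 0, 1.7424, 0.912, 0.4136, 0.1572
R0 = Σ lx·mx = 3.2252 → 3.23

3.23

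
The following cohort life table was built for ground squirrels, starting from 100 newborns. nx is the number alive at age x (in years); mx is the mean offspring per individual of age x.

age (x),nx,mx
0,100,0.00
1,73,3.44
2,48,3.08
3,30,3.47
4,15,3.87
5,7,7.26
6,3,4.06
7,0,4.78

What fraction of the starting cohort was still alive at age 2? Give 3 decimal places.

0.480

l_2 = n_2/n_0 = 48/100 = 0.48 → 0.480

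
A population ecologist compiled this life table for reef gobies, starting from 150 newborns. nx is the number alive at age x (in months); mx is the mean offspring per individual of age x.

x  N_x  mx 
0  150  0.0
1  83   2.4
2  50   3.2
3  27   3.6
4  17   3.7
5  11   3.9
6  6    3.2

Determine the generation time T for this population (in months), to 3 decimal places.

2.394

lx = nx/n0 = nx/150: 1, 0.55333…, 0.33333…, 0.18, 0.11333…, 0.07333…, 0.04
lx·mx: 0, 1.328…, 1.066667…, 0.648, 0.419333…, 0.286…, 0.128 → R0 = 3.876…
x·lx·mx: 0, 1.328…, 2.133333…, 1.944, 1.677333…, 1.43…, 0.768 → Σ = 9.280667…
T = 9.280667… / 3.876… = 2.394393… → 2.394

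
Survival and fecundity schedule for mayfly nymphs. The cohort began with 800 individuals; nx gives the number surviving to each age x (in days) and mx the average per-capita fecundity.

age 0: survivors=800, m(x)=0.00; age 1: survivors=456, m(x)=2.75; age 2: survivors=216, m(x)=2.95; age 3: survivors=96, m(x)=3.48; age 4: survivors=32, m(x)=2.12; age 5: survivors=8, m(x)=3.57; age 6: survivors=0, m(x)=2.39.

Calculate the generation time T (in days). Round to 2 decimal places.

lx = nx/n0 = nx/800: 1, 0.57, 0.27, 0.12, 0.04, 0.01, 0
lx·mx: 0, 1.5675, 0.7965, 0.4176, 0.0848, 0.0357, 0 → R0 = 2.9021
x·lx·mx: 0, 1.5675, 1.593, 1.2528, 0.3392, 0.1785, 0 → Σ = 4.931
T = 4.931 / 2.9021 = 1.699114… → 1.70

1.70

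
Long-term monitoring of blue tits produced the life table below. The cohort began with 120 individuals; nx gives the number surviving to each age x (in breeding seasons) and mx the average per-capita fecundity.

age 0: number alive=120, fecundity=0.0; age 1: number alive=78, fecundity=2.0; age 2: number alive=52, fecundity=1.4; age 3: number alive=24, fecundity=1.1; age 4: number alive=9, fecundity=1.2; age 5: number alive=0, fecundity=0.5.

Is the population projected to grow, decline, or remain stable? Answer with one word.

lx = nx/n0 = nx/120: 1, 0.65, 0.43333…, 0.2, 0.075, 0
R0 = Σ lx·mx = 0 + 1.3 + 0.606667… + 0.22 + 0.09 + 0 = 2.216667…
R0 > 1, so the population is growing.

growing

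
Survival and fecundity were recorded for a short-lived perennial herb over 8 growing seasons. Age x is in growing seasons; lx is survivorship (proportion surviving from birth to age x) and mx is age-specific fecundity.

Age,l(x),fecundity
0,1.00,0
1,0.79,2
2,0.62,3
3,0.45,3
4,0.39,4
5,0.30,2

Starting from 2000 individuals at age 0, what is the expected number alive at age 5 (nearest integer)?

600

Expected survivors = N0 · l_5 = 2000 × 0.30 = 600 → 600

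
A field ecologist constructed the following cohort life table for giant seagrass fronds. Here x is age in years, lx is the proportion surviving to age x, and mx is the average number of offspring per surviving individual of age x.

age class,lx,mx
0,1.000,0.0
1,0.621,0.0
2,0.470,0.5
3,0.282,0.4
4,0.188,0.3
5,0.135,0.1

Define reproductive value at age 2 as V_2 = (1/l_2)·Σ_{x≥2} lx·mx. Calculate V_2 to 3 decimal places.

0.889

lx·mx for x ≥ 2: 0.235, 0.1128, 0.0564, 0.0135 → sum = 0.4177
V_2 = 0.4177 / l_2 = 0.4177 / 0.47 = 0.888723… → 0.889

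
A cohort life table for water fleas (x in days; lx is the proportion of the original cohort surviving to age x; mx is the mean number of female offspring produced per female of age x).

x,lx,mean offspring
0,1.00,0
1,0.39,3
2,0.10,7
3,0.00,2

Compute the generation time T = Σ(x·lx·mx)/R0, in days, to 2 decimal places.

lx·mx: 0, 1.17, 0.7, 0 → R0 = 1.87
x·lx·mx: 0, 1.17, 1.4, 0 → Σ = 2.57
T = 2.57 / 1.87 = 1.374332… → 1.37

1.37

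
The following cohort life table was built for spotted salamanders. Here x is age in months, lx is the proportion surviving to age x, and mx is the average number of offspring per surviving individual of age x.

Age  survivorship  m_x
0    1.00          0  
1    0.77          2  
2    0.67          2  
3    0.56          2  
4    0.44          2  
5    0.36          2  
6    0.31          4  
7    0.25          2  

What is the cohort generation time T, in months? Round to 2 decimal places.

lx·mx: 0, 1.54, 1.34, 1.12, 0.88, 0.72, 1.24, 0.5 → R0 = 7.34
x·lx·mx: 0, 1.54, 2.68, 3.36, 3.52, 3.6, 7.44, 3.5 → Σ = 25.64
T = 25.64 / 7.34 = 3.493188… → 3.49

3.49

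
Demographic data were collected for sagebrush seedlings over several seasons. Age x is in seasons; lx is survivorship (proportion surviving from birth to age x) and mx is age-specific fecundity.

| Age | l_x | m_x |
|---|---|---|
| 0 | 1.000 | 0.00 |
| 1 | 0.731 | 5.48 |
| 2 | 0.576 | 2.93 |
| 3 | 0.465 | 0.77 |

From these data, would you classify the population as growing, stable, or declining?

growing

R0 = Σ lx·mx = 0 + 4.00588 + 1.68768 + 0.35805 = 6.05161
R0 > 1, so the population is growing.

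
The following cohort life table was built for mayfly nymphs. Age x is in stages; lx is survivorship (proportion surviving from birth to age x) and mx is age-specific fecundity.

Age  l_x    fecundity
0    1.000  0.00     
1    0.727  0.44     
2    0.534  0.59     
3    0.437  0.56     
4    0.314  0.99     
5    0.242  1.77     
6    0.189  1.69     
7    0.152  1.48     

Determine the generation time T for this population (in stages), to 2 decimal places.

3.96

lx·mx: 0, 0.31988, 0.31506, 0.24472, 0.31086, 0.42834, 0.31941, 0.22496 → R0 = 2.16323
x·lx·mx: 0, 0.31988, 0.63012, 0.73416, 1.24344, 2.1417, 1.91646, 1.57472 → Σ = 8.56048
T = 8.56048 / 2.16323 = 3.957268… → 3.96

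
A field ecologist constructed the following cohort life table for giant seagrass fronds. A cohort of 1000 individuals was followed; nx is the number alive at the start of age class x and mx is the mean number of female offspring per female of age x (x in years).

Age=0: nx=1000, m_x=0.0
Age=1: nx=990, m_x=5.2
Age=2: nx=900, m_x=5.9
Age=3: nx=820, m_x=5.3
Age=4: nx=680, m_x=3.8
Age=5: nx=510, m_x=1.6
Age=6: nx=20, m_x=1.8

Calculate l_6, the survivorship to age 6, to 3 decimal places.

0.020

l_6 = n_6/n_0 = 20/1000 = 0.02 → 0.020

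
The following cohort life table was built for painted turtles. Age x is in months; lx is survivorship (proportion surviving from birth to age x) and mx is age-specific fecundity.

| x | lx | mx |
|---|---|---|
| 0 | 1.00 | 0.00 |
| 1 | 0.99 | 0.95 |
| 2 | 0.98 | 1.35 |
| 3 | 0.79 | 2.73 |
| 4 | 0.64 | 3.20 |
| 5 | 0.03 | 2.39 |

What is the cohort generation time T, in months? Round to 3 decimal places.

2.845

lx·mx: 0, 0.9405, 1.323, 2.1567, 2.048, 0.0717 → R0 = 6.5399
x·lx·mx: 0, 0.9405, 2.646, 6.4701, 8.192, 0.3585 → Σ = 18.6071
T = 18.6071 / 6.5399 = 2.845166… → 2.845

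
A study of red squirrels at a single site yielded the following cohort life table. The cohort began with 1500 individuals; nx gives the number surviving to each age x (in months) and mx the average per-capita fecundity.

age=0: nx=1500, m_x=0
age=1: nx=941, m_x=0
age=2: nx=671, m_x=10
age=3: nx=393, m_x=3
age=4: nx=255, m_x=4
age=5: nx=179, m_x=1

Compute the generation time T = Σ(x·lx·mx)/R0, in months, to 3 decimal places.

2.413

lx = nx/n0 = nx/1500: 1, 0.62733…, 0.44733…, 0.262, 0.17, 0.11933…
lx·mx: 0, 0, 4.473333…, 0.786, 0.68, 0.119333… → R0 = 6.058667…
x·lx·mx: 0, 0, 8.946667…, 2.358, 2.72, 0.596667… → Σ = 14.621333…
T = 14.621333… / 6.058667… = 2.413292… → 2.413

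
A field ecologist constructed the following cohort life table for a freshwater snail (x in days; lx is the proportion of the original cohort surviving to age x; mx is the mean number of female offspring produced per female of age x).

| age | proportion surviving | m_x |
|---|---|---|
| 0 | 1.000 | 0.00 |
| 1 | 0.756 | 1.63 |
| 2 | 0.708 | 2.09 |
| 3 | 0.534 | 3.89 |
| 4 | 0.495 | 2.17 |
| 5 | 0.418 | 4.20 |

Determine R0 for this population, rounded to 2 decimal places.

lx·mx by age: 0, 1.23228, 1.47972, 2.07726, 1.07415, 1.7556
R0 = Σ lx·mx = 7.61901 → 7.62

7.62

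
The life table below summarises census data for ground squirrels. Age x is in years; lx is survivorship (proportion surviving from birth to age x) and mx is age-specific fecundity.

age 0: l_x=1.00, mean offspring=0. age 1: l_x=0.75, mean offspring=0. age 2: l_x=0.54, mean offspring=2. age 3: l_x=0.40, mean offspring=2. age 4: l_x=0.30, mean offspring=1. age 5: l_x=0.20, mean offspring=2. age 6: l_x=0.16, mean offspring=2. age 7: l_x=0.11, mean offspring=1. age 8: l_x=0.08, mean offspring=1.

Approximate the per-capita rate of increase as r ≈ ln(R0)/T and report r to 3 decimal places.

R0 = Σ lx·mx = 0 + 0 + 1.08 + 0.8 + 0.3 + 0.4 + 0.32 + 0.11 + 0.08 = 3.09
Σ x·lx·mx = 11.09; T = 11.09/3.09 = 3.589…
r ≈ ln(R0)/T = ln(3.09)/3.589… = 0.31434… → 0.314

0.314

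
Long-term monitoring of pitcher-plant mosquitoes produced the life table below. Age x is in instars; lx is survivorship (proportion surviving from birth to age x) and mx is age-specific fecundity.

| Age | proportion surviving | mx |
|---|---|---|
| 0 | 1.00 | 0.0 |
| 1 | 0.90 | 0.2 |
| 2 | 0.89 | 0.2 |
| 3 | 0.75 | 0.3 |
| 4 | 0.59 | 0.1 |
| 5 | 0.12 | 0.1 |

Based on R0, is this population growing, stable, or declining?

R0 = Σ lx·mx = 0 + 0.18 + 0.178 + 0.225 + 0.059 + 0.012 = 0.654
R0 < 1, so the population is declining.

declining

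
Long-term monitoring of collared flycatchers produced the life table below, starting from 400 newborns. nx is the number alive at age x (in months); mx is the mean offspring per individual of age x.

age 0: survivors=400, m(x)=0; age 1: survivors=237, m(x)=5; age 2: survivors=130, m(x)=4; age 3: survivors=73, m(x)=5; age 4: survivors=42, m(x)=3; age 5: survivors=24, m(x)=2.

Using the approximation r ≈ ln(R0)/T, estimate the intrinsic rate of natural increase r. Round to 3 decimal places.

lx = nx/n0 = nx/400: 1, 0.5925, 0.325, 0.1825, 0.105, 0.06
R0 = Σ lx·mx = 0 + 2.9625 + 1.3 + 0.9125 + 0.315 + 0.12 = 5.61
Σ x·lx·mx = 10.16; T = 10.16/5.61 = 1.81105…
r ≈ ln(R0)/T = ln(5.61)/1.81105… = 0.95224… → 0.952

0.952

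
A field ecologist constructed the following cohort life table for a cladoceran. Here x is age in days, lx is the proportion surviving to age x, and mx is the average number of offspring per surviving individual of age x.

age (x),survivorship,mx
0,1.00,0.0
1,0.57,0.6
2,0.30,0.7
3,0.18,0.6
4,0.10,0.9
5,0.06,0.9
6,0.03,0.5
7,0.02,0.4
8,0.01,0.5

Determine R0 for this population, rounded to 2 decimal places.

lx·mx by age: 0, 0.342, 0.21, 0.108, 0.09, 0.054, 0.015, 0.008, 0.005
R0 = Σ lx·mx = 0.832 → 0.83

0.83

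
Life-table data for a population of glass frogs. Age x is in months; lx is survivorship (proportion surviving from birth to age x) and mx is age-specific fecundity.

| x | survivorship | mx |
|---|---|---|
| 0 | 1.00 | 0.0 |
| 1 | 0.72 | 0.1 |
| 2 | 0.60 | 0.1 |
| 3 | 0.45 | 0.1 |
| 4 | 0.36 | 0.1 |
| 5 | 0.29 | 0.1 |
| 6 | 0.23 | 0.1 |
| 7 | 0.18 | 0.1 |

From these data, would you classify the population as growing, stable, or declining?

declining

R0 = Σ lx·mx = 0 + 0.072 + 0.06 + 0.045 + 0.036 + 0.029 + 0.023 + 0.018 = 0.283
R0 < 1, so the population is declining.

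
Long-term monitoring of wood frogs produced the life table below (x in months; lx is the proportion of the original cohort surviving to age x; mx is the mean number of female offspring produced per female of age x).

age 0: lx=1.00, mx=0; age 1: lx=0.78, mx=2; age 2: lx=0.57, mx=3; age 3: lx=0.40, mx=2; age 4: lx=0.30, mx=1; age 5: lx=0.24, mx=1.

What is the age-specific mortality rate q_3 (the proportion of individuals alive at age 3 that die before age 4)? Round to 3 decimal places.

0.250

q_3 = (l_3 − l_4) / l_3 = (0.4 − 0.3) / 0.4
     = 0.1 / 0.4 = 0.25 → 0.250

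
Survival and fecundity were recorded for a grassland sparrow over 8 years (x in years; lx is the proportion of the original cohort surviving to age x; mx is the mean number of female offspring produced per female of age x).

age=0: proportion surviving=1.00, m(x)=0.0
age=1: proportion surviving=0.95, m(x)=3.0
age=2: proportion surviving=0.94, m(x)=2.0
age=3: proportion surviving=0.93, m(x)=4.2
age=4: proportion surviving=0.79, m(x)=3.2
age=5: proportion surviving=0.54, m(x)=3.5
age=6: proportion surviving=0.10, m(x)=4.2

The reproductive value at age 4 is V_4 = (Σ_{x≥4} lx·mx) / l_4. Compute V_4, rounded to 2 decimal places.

lx·mx for x ≥ 4: 2.528, 1.89, 0.42 → sum = 4.838
V_4 = 4.838 / l_4 = 4.838 / 0.79 = 6.124051… → 6.12

6.12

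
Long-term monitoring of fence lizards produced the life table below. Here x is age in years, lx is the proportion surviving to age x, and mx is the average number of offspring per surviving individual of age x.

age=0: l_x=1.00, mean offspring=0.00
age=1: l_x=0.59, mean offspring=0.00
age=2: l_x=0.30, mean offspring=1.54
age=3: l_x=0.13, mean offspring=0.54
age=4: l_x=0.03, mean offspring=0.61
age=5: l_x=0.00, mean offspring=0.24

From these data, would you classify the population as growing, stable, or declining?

declining

R0 = Σ lx·mx = 0 + 0 + 0.462 + 0.0702 + 0.0183 + 0 = 0.5505
R0 < 1, so the population is declining.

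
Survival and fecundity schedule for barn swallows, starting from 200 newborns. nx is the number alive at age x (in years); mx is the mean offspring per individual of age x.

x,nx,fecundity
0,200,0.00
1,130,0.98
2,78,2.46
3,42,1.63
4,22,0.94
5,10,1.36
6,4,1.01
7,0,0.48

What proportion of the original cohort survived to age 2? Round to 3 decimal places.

l_2 = n_2/n_0 = 78/200 = 0.39 → 0.390

0.390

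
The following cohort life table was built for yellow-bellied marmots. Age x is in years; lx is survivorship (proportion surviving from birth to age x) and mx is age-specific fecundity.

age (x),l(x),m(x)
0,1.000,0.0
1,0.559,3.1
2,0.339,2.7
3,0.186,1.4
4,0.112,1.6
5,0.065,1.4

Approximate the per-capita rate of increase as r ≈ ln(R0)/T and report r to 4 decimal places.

0.6664

R0 = Σ lx·mx = 0 + 1.7329 + 0.9153 + 0.2604 + 0.1792 + 0.091 = 3.1788
Σ x·lx·mx = 5.5165; T = 5.5165/3.1788 = 1.7354…
r ≈ ln(R0)/T = ln(3.1788)/1.7354… = 0.666418… → 0.6664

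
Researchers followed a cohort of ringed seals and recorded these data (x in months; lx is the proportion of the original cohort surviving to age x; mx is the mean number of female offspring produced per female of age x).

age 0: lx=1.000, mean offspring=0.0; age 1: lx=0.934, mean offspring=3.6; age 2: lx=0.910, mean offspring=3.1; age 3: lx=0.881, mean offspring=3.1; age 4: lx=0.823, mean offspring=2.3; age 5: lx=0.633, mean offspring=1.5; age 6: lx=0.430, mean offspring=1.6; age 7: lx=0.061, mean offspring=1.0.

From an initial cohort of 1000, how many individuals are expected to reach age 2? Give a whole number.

Expected survivors = N0 · l_2 = 1000 × 0.910 = 910 → 910

910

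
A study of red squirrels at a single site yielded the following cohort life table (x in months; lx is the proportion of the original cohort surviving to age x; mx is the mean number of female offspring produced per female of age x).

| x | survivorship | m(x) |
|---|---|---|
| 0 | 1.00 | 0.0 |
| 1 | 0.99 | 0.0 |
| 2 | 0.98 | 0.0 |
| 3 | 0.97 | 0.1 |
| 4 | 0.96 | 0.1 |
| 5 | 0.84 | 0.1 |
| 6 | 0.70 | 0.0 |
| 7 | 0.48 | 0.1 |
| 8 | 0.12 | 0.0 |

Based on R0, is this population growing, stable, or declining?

declining

R0 = Σ lx·mx = 0 + 0 + 0 + 0.097 + 0.096 + 0.084 + 0 + 0.048 + 0 = 0.325
R0 < 1, so the population is declining.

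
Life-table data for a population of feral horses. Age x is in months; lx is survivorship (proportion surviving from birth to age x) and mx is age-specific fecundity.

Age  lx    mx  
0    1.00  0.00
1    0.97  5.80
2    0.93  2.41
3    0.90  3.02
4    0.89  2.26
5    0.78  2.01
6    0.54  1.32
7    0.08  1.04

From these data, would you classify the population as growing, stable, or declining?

growing

R0 = Σ lx·mx = 0 + 5.626 + 2.2413 + 2.718 + 2.0114 + 1.5678 + 0.7128 + 0.0832 = 14.9605
R0 > 1, so the population is growing.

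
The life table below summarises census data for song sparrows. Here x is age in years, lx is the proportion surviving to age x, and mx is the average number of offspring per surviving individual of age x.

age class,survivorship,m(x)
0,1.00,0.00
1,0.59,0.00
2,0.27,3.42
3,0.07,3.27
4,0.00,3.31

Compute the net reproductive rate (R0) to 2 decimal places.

1.15

lx·mx by age: 0, 0, 0.9234, 0.2289, 0
R0 = Σ lx·mx = 1.1523 → 1.15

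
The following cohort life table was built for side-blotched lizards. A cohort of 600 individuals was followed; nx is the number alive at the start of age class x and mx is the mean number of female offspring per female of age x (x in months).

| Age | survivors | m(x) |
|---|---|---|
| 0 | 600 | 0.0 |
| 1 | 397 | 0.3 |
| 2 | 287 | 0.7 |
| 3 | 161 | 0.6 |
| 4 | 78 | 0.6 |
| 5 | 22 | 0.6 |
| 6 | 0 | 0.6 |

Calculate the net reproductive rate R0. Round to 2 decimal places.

0.79

lx = nx/n0 = nx/600: 1, 0.66167…, 0.47833…, 0.26833…, 0.13, 0.03667…, 0
lx·mx by age: 0, 0.1985…, 0.334833…, 0.161…, 0.078, 0.022…, 0
R0 = Σ lx·mx = 0.794333… → 0.79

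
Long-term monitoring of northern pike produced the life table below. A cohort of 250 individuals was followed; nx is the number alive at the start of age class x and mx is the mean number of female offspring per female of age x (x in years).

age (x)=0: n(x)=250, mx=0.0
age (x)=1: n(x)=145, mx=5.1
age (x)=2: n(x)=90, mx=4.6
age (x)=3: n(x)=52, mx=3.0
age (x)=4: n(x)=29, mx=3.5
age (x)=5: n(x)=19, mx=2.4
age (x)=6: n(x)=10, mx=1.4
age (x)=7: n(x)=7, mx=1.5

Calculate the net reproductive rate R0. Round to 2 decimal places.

lx = nx/n0 = nx/250: 1, 0.58, 0.36, 0.208, 0.116, 0.076, 0.04, 0.028
lx·mx by age: 0, 2.958, 1.656, 0.624, 0.406, 0.1824, 0.056, 0.042
R0 = Σ lx·mx = 5.9244 → 5.92

5.92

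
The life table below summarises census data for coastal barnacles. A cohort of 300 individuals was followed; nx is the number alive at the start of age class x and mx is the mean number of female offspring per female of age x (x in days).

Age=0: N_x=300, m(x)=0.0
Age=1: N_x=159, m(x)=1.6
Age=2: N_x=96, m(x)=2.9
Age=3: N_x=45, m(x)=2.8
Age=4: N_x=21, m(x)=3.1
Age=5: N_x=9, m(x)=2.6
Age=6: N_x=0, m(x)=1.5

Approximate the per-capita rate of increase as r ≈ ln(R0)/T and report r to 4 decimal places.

0.4354

lx = nx/n0 = nx/300: 1, 0.53, 0.32, 0.15, 0.07, 0.03, 0
R0 = Σ lx·mx = 0 + 0.848 + 0.928 + 0.42 + 0.217 + 0.078 + 0 = 2.491
Σ x·lx·mx = 5.222; T = 5.222/2.491 = 2.09635…
r ≈ ln(R0)/T = ln(2.491)/2.09635… = 0.435369… → 0.4354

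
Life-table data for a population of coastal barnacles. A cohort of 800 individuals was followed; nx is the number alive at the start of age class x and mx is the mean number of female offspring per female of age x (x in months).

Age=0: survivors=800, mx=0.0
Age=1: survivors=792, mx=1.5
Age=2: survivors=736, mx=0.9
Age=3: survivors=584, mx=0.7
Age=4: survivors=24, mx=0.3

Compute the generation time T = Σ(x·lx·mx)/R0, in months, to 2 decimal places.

lx = nx/n0 = nx/800: 1, 0.99, 0.92, 0.73, 0.03
lx·mx: 0, 1.485, 0.828, 0.511, 0.009 → R0 = 2.833
x·lx·mx: 0, 1.485, 1.656, 1.533, 0.036 → Σ = 4.71
T = 4.71 / 2.833 = 1.662549… → 1.66

1.66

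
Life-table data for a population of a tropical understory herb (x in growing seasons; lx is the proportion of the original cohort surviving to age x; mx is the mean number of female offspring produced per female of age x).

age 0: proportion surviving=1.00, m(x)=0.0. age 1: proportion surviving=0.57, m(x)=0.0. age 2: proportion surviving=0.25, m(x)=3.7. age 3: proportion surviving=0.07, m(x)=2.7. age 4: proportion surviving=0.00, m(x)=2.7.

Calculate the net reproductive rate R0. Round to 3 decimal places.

lx·mx by age: 0, 0, 0.925, 0.189, 0
R0 = Σ lx·mx = 1.114 → 1.114

1.114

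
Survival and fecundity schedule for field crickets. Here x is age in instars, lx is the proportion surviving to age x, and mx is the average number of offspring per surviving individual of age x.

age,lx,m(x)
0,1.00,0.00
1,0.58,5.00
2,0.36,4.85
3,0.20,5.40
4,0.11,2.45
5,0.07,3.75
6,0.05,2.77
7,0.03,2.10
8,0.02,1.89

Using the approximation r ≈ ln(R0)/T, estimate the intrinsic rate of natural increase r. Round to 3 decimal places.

R0 = Σ lx·mx = 0 + 2.9 + 1.746 + 1.08 + 0.2695 + 0.2625 + 0.1385 + 0.063 + 0.0378 = 6.4973
Σ x·lx·mx = 13.5969; T = 13.5969/6.4973 = 2.0927…
r ≈ ln(R0)/T = ln(6.4973)/2.0927… = 0.89425… → 0.894

0.894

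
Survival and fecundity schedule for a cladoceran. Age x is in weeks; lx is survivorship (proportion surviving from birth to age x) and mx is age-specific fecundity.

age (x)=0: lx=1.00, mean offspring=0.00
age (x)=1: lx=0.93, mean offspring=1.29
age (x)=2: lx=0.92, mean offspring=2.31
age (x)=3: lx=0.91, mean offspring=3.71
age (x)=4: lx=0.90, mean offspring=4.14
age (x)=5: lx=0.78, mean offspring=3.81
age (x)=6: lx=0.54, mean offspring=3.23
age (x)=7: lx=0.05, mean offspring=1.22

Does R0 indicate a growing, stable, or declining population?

growing

R0 = Σ lx·mx = 0 + 1.1997 + 2.1252 + 3.3761 + 3.726 + 2.9718 + 1.7442 + 0.061 = 15.204
R0 > 1, so the population is growing.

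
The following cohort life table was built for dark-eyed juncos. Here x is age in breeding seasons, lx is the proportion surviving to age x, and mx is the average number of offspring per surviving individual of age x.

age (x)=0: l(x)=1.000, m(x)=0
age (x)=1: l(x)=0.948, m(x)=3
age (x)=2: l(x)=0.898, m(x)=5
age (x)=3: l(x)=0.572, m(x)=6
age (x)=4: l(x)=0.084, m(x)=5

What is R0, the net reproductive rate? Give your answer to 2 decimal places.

lx·mx by age: 0, 2.844, 4.49, 3.432, 0.42
R0 = Σ lx·mx = 11.186 → 11.19

11.19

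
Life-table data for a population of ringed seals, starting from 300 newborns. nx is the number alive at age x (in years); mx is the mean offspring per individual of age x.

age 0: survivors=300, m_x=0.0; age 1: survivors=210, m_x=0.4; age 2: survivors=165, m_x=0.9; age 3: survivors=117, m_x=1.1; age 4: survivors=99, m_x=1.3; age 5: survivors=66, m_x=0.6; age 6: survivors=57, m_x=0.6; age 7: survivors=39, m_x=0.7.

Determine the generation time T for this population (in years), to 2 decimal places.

lx = nx/n0 = nx/300: 1, 0.7, 0.55, 0.39, 0.33, 0.22, 0.19, 0.13
lx·mx: 0, 0.28, 0.495, 0.429, 0.429, 0.132, 0.114, 0.091 → R0 = 1.97
x·lx·mx: 0, 0.28, 0.99, 1.287, 1.716, 0.66, 0.684, 0.637 → Σ = 6.254
T = 6.254 / 1.97 = 3.174619… → 3.17

3.17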